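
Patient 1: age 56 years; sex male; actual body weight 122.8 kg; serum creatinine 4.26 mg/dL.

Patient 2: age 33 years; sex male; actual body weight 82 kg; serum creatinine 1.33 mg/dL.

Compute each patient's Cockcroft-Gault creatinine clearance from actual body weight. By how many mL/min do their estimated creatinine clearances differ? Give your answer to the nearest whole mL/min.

Patient 1: CrCl = (140 − 56) × 122.8 / (72 × 4.26) = 10315.2 / 306.72 ≈ 33.6 mL/min
Patient 2: CrCl = (140 − 33) × 82 / (72 × 1.33) = 8774.0 / 95.76 ≈ 91.6 mL/min
|33.6 − 91.6| = 58.0 mL/min

58 mL/min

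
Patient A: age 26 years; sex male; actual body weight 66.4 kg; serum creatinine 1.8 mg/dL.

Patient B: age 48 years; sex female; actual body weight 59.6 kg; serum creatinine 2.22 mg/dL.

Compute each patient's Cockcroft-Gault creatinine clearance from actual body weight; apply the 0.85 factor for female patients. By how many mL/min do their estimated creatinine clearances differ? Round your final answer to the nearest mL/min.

29 mL/min

Patient A: CrCl = (140 − 26) × 66.4 / (72 × 1.8) = 7569.6 / 129.60 ≈ 58.4 mL/min
Patient B: CrCl = (140 − 48) × 59.6 / (72 × 2.22) × 0.85 = 5483.2 / 159.84 × 0.85 ≈ 29.2 mL/min
|58.4 − 29.2| = 29.2 mL/min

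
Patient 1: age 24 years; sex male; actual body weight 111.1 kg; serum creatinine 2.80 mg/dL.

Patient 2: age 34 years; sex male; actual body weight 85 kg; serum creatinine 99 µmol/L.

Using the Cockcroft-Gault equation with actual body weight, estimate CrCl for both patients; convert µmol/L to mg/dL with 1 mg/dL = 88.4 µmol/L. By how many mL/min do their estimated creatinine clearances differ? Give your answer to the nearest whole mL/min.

Patient 1: CrCl = (140 − 24) × 111.1 / (72 × 2.8) = 12887.6 / 201.60 ≈ 63.9 mL/min
Patient 2: SCr = 99 / 88.4 = 1.12 mg/dL
Patient 2: CrCl = (140 − 34) × 85 / (72 × 1.12) = 9010.0 / 80.64 ≈ 111.7 mL/min
|63.9 − 111.7| = 47.8 mL/min

48 mL/min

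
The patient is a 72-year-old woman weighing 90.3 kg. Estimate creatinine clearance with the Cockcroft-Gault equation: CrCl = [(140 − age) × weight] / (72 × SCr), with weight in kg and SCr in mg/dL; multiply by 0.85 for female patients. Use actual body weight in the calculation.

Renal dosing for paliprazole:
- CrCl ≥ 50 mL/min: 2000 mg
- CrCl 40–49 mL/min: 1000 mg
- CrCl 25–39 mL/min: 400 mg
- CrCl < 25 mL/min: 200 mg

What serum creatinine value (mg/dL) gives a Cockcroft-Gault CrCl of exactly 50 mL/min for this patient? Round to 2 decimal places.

1.45 mg/dL

Standard dose requires CrCl ≥ 50 mL/min.
Set (140 − 72) × 90.3 × 0.85 / (72 × SCr) = 50
SCr = (140 − 72) × 90.3 × 0.85 / (72 × 50) = 1.450 mg/dL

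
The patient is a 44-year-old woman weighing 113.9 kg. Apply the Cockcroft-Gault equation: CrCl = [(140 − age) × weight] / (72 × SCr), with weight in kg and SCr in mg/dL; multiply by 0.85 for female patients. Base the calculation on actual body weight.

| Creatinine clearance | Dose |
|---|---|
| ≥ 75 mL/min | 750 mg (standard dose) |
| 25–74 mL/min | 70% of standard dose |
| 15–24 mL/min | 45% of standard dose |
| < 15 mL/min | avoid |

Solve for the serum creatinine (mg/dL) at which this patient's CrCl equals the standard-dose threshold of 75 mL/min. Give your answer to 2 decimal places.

Standard dose requires CrCl ≥ 75 mL/min.
Set (140 − 44) × 113.9 × 0.85 / (72 × SCr) = 75
SCr = (140 − 44) × 113.9 × 0.85 / (72 × 75) = 1.721 mg/dL

1.72 mg/dL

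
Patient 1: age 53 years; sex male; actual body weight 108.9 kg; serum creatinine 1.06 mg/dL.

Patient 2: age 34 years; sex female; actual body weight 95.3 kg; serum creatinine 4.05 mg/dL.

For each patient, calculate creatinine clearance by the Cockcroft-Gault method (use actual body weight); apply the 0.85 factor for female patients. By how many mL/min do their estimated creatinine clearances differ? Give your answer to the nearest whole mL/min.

Patient 1: CrCl = (140 − 53) × 108.9 / (72 × 1.06) = 9474.3 / 76.32 ≈ 124.1 mL/min
Patient 2: CrCl = (140 − 34) × 95.3 / (72 × 4.05) × 0.85 = 10101.8 / 291.60 × 0.85 ≈ 29.4 mL/min
|124.1 − 29.4| = 94.7 mL/min

95 mL/min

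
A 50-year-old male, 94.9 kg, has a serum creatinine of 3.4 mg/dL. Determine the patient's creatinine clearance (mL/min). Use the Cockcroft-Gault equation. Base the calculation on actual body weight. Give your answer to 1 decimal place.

34.9 mL/min

CrCl = (140 − 50) × 94.9 / (72 × 3.4) = 8541.0 / 244.80 ≈ 34.9 mL/min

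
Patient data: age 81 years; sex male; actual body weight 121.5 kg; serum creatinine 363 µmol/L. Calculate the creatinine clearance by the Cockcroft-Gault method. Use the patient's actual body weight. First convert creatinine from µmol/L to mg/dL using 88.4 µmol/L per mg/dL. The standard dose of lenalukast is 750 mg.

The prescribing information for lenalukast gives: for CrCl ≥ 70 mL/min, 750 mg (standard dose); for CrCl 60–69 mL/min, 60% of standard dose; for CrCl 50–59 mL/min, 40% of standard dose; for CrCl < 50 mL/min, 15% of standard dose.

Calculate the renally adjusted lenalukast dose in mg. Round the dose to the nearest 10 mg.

110 mg

SCr = 363 / 88.4 = 4.106 mg/dL
CrCl = (140 − 81) × 121.5 / (72 × 4.106) = 7168.5 / 295.63 ≈ 24.2 mL/min
CrCl ≈ 24 mL/min → bracket < 50 mL/min.
15% of 750 mg = 112.5 mg → 110 mg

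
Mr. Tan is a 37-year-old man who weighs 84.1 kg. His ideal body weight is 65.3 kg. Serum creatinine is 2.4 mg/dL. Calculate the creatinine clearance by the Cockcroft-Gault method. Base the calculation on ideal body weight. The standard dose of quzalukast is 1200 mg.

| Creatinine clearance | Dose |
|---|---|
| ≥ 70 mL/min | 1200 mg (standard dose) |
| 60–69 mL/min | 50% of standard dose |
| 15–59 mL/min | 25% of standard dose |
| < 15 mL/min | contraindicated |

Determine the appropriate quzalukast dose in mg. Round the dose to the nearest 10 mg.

CrCl = (140 − 37) × 65.3 / (72 × 2.4) = 6725.9 / 172.80 ≈ 38.9 mL/min
CrCl ≈ 39 mL/min → bracket 15–59 mL/min.
25% of 1200 mg = 300 mg

300 mg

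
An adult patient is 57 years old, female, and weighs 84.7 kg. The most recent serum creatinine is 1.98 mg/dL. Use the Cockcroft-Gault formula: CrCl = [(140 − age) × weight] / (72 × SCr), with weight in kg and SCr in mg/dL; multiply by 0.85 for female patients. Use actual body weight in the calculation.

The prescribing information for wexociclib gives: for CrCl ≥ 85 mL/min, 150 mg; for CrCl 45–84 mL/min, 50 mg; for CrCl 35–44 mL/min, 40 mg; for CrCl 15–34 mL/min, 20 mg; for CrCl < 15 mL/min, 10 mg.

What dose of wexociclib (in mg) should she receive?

40 mg

CrCl = (140 − 57) × 84.7 / (72 × 1.98) × 0.85 = 7030.1 / 142.56 × 0.85 ≈ 41.9 mL/min
CrCl ≈ 42 mL/min → bracket 35–44 mL/min.
Dose for this bracket: 40 mg.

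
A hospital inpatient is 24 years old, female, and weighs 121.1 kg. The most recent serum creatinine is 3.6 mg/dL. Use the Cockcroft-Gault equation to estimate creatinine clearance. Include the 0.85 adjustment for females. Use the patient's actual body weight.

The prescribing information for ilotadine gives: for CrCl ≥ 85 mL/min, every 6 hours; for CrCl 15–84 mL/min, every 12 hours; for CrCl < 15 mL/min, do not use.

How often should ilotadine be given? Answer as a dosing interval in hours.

every 12 hours

CrCl = (140 − 24) × 121.1 / (72 × 3.6) × 0.85 = 14047.6 / 259.20 × 0.85 ≈ 46.1 mL/min
CrCl ≈ 46 mL/min → bracket 15–84 mL/min → every 12 hours.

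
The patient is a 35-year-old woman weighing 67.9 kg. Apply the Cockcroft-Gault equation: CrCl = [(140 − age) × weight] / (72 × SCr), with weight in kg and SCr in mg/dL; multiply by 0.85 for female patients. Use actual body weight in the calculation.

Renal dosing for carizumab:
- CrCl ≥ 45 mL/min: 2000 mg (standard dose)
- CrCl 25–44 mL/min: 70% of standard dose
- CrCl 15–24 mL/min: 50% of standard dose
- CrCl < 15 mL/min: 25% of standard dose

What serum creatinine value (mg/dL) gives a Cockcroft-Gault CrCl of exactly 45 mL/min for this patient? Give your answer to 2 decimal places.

Standard dose requires CrCl ≥ 45 mL/min.
Set (140 − 35) × 67.9 × 0.85 / (72 × SCr) = 45
SCr = (140 − 35) × 67.9 × 0.85 / (72 × 45) = 1.870 mg/dL

1.87 mg/dL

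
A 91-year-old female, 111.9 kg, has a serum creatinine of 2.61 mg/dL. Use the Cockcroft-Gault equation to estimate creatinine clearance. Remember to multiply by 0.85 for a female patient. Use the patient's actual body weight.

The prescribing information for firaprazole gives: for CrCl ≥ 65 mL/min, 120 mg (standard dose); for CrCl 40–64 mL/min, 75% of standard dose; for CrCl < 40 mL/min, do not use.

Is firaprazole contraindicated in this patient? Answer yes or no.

yes

CrCl = (140 − 91) × 111.9 / (72 × 2.61) × 0.85 = 5483.1 / 187.92 × 0.85 ≈ 24.8 mL/min
CrCl ≈ 25 mL/min, which is < 40 mL/min.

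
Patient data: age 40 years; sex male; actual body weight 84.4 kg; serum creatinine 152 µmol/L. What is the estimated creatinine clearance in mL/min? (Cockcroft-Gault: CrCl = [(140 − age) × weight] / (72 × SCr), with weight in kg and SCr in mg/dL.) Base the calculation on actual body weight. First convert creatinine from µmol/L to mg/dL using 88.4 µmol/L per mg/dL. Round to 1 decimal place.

68.2 mL/min

SCr = 152 / 88.4 = 1.719 mg/dL
CrCl = (140 − 40) × 84.4 / (72 × 1.719) = 8440.0 / 123.77 ≈ 68.2 mL/min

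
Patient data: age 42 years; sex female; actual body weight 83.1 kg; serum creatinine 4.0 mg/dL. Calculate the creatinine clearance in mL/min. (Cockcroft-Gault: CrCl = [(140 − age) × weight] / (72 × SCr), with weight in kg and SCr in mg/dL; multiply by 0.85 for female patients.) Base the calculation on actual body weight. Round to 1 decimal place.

CrCl = (140 − 42) × 83.1 / (72 × 4) × 0.85 = 8143.8 / 288.00 × 0.85 ≈ 24.0 mL/min

24.0 mL/min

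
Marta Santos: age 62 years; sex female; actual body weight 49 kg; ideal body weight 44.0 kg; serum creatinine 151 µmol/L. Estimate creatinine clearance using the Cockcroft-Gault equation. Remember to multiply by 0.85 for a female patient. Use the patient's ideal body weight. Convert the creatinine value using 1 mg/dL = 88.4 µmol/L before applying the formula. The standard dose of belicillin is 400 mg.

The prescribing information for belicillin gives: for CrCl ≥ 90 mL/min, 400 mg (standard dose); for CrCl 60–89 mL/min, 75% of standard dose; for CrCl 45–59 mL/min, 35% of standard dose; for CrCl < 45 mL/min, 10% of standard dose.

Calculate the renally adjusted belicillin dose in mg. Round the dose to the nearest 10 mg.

40 mg

SCr = 151 / 88.4 = 1.708 mg/dL
CrCl = (140 − 62) × 44 / (72 × 1.708) × 0.85 = 3432.0 / 122.98 × 0.85 ≈ 23.7 mL/min
CrCl ≈ 24 mL/min → bracket < 45 mL/min.
10% of 400 mg = 40 mg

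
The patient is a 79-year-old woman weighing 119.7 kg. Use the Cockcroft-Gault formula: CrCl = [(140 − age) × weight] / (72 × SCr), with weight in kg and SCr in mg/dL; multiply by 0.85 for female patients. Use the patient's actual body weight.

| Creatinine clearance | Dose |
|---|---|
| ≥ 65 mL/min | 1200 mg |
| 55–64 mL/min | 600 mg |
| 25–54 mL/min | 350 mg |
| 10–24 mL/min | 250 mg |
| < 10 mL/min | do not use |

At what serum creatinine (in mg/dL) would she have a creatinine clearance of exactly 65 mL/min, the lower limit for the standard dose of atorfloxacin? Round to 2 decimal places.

Standard dose requires CrCl ≥ 65 mL/min.
Set (140 − 79) × 119.7 × 0.85 / (72 × SCr) = 65
SCr = (140 − 79) × 119.7 × 0.85 / (72 × 65) = 1.326 mg/dL

1.33 mg/dL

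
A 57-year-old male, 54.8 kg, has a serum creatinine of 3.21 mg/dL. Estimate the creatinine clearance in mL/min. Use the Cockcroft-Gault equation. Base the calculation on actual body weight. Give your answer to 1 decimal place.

19.7 mL/min

CrCl = (140 − 57) × 54.8 / (72 × 3.21) = 4548.4 / 231.12 ≈ 19.7 mL/min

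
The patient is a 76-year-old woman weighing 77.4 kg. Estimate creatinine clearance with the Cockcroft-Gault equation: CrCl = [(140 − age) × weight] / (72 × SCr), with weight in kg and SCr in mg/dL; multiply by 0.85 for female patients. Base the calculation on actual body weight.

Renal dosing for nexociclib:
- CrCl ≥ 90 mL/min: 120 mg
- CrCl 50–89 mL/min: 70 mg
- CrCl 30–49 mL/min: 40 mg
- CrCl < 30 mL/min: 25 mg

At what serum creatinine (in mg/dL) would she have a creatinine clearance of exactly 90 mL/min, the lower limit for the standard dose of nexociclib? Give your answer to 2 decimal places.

Standard dose requires CrCl ≥ 90 mL/min.
Set (140 − 76) × 77.4 × 0.85 / (72 × SCr) = 90
SCr = (140 − 76) × 77.4 × 0.85 / (72 × 90) = 0.650 mg/dL

0.65 mg/dL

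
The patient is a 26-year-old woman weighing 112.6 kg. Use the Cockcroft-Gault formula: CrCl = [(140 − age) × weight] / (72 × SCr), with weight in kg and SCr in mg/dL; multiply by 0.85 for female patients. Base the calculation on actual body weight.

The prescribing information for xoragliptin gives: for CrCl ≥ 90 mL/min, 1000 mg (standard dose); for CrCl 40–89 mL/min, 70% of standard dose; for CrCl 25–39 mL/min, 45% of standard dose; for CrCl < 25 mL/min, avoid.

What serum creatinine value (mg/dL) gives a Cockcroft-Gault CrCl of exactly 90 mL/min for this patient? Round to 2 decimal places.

1.68 mg/dL

Standard dose requires CrCl ≥ 90 mL/min.
Set (140 − 26) × 112.6 × 0.85 / (72 × SCr) = 90
SCr = (140 − 26) × 112.6 × 0.85 / (72 × 90) = 1.684 mg/dL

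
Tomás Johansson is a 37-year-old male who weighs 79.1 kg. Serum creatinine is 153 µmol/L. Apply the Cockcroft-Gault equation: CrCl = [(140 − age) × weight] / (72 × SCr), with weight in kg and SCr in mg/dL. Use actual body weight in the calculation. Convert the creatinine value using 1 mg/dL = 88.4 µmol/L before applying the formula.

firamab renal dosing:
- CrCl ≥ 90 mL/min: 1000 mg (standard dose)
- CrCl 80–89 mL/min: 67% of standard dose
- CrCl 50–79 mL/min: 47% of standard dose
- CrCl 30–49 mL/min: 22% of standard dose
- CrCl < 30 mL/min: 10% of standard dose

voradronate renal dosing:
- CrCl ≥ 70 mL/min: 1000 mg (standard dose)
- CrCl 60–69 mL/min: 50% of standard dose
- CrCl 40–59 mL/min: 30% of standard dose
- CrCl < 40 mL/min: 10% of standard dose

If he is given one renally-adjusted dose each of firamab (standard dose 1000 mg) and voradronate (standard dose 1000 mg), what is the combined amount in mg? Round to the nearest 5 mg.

970 mg

SCr = 153 / 88.4 = 1.731 mg/dL
CrCl = (140 − 37) × 79.1 / (72 × 1.731) = 8147.3 / 124.63 ≈ 65.4 mL/min
CrCl ≈ 65 mL/min.
firamab: 50–79 mL/min → 47% of 1000 mg = 470 mg.
voradronate: 60–69 mL/min → 50% of 1000 mg = 500 mg.
Total = 470 + 500 = 970 mg.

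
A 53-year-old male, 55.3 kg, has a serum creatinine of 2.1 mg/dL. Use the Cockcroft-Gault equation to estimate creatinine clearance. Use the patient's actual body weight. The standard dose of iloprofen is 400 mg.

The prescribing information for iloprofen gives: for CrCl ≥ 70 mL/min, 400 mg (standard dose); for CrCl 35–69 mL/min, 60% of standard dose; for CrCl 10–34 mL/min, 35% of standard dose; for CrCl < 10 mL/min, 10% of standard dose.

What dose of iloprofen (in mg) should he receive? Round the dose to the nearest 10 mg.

CrCl = (140 − 53) × 55.3 / (72 × 2.1) = 4811.1 / 151.20 ≈ 31.8 mL/min
CrCl ≈ 32 mL/min → bracket 10–34 mL/min.
35% of 400 mg = 140 mg

140 mg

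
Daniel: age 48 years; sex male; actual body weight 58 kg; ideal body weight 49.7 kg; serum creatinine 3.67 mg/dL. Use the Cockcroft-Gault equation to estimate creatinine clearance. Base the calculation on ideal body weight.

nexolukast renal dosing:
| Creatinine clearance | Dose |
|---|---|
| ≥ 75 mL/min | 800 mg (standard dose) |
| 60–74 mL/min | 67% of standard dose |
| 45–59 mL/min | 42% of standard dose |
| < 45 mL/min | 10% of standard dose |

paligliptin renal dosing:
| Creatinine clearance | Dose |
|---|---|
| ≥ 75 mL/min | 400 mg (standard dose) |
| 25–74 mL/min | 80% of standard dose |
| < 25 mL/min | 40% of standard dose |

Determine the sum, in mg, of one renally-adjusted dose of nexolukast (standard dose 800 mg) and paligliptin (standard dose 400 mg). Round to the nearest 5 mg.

CrCl = (140 − 48) × 49.7 / (72 × 3.67) = 4572.4 / 264.24 ≈ 17.3 mL/min
CrCl ≈ 17 mL/min.
nexolukast: < 45 mL/min → 10% of 800 mg = 80 mg.
paligliptin: < 25 mL/min → 40% of 400 mg = 160 mg.
Total = 80 + 160 = 240 mg.

240 mg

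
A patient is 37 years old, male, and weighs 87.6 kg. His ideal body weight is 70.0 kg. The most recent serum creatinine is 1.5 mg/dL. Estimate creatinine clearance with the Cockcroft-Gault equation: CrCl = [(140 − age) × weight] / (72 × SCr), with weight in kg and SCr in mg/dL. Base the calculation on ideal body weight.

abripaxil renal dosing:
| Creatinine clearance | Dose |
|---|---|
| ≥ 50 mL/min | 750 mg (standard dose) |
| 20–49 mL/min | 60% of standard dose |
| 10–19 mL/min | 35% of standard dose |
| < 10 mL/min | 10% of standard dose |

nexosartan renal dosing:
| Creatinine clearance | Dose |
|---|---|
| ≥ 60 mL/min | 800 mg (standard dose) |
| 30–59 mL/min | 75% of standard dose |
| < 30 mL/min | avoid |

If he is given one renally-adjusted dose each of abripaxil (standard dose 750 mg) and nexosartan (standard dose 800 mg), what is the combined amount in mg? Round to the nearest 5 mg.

1550 mg

CrCl = (140 − 37) × 70 / (72 × 1.5) = 7210.0 / 108.00 ≈ 66.8 mL/min
CrCl ≈ 67 mL/min.
abripaxil: ≥ 50 mL/min → 100% of 750 mg = 750 mg.
nexosartan: ≥ 60 mL/min → 100% of 800 mg = 800 mg.
Total = 750 + 800 = 1550 mg.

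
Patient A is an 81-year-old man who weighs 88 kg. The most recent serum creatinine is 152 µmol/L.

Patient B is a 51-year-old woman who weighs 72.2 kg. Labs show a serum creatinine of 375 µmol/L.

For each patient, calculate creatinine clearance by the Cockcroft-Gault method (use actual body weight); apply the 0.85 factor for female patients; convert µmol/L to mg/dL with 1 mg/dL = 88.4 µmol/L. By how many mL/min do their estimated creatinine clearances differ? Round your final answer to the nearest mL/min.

Patient A: SCr = 152 / 88.4 = 1.719 mg/dL
Patient A: CrCl = (140 − 81) × 88 / (72 × 1.719) = 5192.0 / 123.77 ≈ 41.9 mL/min
Patient B: SCr = 375 / 88.4 = 4.242 mg/dL
Patient B: CrCl = (140 − 51) × 72.2 / (72 × 4.242) × 0.85 = 6425.8 / 305.42 × 0.85 ≈ 17.9 mL/min
|41.9 − 17.9| = 24.0 mL/min

24 mL/min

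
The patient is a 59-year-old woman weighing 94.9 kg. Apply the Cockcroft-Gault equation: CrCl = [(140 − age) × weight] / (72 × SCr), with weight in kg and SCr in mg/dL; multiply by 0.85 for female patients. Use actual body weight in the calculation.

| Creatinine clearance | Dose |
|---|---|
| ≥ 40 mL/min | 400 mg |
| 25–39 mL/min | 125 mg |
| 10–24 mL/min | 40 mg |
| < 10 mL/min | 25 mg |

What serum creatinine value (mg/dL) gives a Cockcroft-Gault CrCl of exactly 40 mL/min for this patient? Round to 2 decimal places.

2.27 mg/dL

Standard dose requires CrCl ≥ 40 mL/min.
Set (140 − 59) × 94.9 × 0.85 / (72 × SCr) = 40
SCr = (140 − 59) × 94.9 × 0.85 / (72 × 40) = 2.269 mg/dL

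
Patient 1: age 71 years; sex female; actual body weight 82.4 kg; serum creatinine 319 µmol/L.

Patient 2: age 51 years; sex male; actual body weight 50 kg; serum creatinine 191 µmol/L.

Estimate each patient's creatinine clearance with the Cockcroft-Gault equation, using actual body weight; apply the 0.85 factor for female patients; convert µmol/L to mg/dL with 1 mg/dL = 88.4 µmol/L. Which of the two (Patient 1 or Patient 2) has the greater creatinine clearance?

Patient 1: SCr = 319 / 88.4 = 3.609 mg/dL
Patient 1: CrCl = (140 − 71) × 82.4 / (72 × 3.609) × 0.85 = 5685.6 / 259.85 × 0.85 ≈ 18.6 mL/min
Patient 2: SCr = 191 / 88.4 = 2.161 mg/dL
Patient 2: CrCl = (140 − 51) × 50 / (72 × 2.161) = 4450.0 / 155.59 ≈ 28.6 mL/min
18.6 vs 28.6 mL/min → Patient 2 is higher.

Patient 2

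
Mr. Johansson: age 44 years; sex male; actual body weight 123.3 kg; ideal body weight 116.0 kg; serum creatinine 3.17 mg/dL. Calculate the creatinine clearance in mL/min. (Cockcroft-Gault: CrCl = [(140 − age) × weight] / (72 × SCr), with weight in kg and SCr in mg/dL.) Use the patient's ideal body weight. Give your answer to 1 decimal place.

48.8 mL/min

CrCl = (140 − 44) × 116 / (72 × 3.17) = 11136.0 / 228.24 ≈ 48.8 mL/min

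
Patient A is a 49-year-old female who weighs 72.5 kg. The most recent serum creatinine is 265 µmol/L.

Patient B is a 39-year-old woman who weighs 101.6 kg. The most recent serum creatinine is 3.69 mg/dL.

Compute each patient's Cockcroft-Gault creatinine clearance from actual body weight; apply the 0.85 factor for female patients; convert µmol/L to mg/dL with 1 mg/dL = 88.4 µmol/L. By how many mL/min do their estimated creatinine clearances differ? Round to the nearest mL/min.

7 mL/min

Patient A: SCr = 265 / 88.4 = 2.998 mg/dL
Patient A: CrCl = (140 − 49) × 72.5 / (72 × 2.998) × 0.85 = 6597.5 / 215.86 × 0.85 ≈ 26.0 mL/min
Patient B: CrCl = (140 − 39) × 101.6 / (72 × 3.69) × 0.85 = 10261.6 / 265.68 × 0.85 ≈ 32.8 mL/min
|26.0 − 32.8| = 6.8 mL/min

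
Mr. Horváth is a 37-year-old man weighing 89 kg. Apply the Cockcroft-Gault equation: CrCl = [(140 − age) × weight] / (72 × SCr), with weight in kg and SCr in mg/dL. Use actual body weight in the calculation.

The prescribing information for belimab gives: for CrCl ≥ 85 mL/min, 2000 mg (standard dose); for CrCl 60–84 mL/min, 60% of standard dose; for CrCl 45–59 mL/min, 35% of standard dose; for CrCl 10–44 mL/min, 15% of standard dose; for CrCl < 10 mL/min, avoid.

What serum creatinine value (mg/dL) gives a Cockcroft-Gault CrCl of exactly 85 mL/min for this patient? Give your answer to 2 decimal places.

1.50 mg/dL

Standard dose requires CrCl ≥ 85 mL/min.
Set (140 − 37) × 89 / (72 × SCr) = 85
SCr = (140 − 37) × 89 / (72 × 85) = 1.498 mg/dL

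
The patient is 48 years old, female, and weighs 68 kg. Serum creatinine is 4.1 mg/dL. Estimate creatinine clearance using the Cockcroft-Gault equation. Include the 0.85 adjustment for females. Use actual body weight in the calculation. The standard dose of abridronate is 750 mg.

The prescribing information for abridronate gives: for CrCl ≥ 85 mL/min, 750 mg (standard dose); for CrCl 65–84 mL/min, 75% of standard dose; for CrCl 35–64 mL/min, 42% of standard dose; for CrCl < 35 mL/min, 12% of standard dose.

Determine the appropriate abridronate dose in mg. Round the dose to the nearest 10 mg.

CrCl = (140 − 48) × 68 / (72 × 4.1) × 0.85 = 6256.0 / 295.20 × 0.85 ≈ 18.0 mL/min
CrCl ≈ 18 mL/min → bracket < 35 mL/min.
12% of 750 mg = 90 mg

90 mg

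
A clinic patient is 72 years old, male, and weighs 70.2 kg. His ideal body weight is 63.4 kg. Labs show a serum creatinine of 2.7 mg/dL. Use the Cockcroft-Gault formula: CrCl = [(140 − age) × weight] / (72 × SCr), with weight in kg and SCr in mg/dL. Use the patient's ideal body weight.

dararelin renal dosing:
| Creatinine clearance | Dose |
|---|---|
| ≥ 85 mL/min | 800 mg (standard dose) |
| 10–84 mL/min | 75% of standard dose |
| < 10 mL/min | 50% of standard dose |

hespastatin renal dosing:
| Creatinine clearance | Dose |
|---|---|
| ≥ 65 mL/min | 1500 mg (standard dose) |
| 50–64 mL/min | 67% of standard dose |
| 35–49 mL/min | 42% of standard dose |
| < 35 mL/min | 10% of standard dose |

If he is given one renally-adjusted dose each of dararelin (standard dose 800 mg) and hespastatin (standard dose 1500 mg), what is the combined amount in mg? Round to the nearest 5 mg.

750 mg

CrCl = (140 − 72) × 63.4 / (72 × 2.7) = 4311.2 / 194.40 ≈ 22.2 mL/min
CrCl ≈ 22 mL/min.
dararelin: 10–84 mL/min → 75% of 800 mg = 600 mg.
hespastatin: < 35 mL/min → 10% of 1500 mg = 150 mg.
Total = 600 + 150 = 750 mg.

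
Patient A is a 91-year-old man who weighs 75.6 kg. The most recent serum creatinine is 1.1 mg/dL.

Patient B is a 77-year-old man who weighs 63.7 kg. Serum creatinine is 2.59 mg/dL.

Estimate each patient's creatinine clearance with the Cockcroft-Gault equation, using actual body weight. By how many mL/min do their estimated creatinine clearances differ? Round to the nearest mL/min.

Patient A: CrCl = (140 − 91) × 75.6 / (72 × 1.1) = 3704.4 / 79.20 ≈ 46.8 mL/min
Patient B: CrCl = (140 − 77) × 63.7 / (72 × 2.59) = 4013.1 / 186.48 ≈ 21.5 mL/min
|46.8 − 21.5| = 25.3 mL/min

25 mL/min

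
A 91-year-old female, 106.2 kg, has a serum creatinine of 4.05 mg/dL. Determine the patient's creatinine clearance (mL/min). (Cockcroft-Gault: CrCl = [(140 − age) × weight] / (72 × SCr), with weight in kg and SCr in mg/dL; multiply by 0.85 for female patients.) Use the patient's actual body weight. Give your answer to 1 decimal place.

CrCl = (140 − 91) × 106.2 / (72 × 4.05) × 0.85 = 5203.8 / 291.60 × 0.85 ≈ 15.2 mL/min

15.2 mL/min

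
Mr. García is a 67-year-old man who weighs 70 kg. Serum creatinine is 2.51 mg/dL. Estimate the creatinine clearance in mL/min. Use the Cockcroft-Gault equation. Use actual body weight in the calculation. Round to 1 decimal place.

28.3 mL/min

CrCl = (140 − 67) × 70 / (72 × 2.51) = 5110.0 / 180.72 ≈ 28.3 mL/min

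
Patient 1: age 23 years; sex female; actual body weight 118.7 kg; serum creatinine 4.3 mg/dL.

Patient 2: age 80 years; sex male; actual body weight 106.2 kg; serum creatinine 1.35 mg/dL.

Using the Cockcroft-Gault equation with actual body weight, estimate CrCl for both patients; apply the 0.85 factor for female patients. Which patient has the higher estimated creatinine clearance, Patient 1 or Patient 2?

Patient 2

Patient 1: CrCl = (140 − 23) × 118.7 / (72 × 4.3) × 0.85 = 13887.9 / 309.60 × 0.85 ≈ 38.1 mL/min
Patient 2: CrCl = (140 − 80) × 106.2 / (72 × 1.35) = 6372.0 / 97.20 ≈ 65.6 mL/min
38.1 vs 65.6 mL/min → Patient 2 is higher.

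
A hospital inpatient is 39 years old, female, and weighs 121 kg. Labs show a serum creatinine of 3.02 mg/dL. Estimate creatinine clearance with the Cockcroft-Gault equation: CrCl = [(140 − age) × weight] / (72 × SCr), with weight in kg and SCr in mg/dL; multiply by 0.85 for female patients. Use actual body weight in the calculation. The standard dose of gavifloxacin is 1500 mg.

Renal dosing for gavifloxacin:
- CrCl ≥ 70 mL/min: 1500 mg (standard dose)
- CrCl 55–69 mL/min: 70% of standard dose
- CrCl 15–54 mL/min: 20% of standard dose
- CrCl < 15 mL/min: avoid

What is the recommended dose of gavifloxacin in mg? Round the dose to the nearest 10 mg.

300 mg

CrCl = (140 − 39) × 121 / (72 × 3.02) × 0.85 = 12221.0 / 217.44 × 0.85 ≈ 47.8 mL/min
CrCl ≈ 48 mL/min → bracket 15–54 mL/min.
20% of 1500 mg = 300 mg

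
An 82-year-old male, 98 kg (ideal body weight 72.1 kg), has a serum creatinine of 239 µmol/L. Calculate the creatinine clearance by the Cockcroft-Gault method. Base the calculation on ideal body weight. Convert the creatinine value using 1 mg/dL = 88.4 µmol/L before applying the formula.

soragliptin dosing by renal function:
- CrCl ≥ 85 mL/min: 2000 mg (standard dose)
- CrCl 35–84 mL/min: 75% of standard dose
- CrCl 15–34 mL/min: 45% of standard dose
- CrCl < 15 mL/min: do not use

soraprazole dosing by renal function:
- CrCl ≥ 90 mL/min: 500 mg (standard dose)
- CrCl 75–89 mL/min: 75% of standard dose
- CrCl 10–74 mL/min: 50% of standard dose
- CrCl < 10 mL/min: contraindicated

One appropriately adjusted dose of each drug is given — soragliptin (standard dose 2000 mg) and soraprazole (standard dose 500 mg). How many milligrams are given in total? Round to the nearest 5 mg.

1150 mg

SCr = 239 / 88.4 = 2.704 mg/dL
CrCl = (140 − 82) × 72.1 / (72 × 2.704) = 4181.8 / 194.69 ≈ 21.5 mL/min
CrCl ≈ 21 mL/min.
soragliptin: 15–34 mL/min → 45% of 2000 mg = 900 mg.
soraprazole: 10–74 mL/min → 50% of 500 mg = 250 mg.
Total = 900 + 250 = 1150 mg.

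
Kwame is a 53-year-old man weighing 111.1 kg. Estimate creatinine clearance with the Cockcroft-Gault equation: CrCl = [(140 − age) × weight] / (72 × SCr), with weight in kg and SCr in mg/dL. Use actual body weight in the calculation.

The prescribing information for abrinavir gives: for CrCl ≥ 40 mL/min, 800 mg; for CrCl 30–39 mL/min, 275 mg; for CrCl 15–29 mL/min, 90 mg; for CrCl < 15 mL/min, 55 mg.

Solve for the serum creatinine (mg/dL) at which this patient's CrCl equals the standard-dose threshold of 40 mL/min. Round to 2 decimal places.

3.36 mg/dL

Standard dose requires CrCl ≥ 40 mL/min.
Set (140 − 53) × 111.1 / (72 × SCr) = 40
SCr = (140 − 53) × 111.1 / (72 × 40) = 3.356 mg/dL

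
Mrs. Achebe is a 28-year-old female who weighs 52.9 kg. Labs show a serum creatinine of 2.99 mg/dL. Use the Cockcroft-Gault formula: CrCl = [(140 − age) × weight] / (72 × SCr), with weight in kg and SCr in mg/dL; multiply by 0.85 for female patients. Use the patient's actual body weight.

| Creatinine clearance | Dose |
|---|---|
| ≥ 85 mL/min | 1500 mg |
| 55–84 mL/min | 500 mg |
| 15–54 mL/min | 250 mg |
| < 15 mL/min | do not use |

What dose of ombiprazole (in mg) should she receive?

250 mg

CrCl = (140 − 28) × 52.9 / (72 × 2.99) × 0.85 = 5924.8 / 215.28 × 0.85 ≈ 23.4 mL/min
CrCl ≈ 23 mL/min → bracket 15–54 mL/min.
Dose for this bracket: 250 mg.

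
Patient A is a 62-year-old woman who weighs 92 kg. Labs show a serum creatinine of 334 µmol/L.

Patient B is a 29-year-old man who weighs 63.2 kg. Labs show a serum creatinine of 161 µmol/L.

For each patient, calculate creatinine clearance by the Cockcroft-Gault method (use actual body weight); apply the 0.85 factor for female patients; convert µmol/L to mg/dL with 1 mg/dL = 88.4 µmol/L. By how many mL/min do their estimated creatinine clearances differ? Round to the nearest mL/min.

Patient A: SCr = 334 / 88.4 = 3.778 mg/dL
Patient A: CrCl = (140 − 62) × 92 / (72 × 3.778) × 0.85 = 7176.0 / 272.02 × 0.85 ≈ 22.4 mL/min
Patient B: SCr = 161 / 88.4 = 1.821 mg/dL
Patient B: CrCl = (140 − 29) × 63.2 / (72 × 1.821) = 7015.2 / 131.11 ≈ 53.5 mL/min
|22.4 − 53.5| = 31.1 mL/min

31 mL/min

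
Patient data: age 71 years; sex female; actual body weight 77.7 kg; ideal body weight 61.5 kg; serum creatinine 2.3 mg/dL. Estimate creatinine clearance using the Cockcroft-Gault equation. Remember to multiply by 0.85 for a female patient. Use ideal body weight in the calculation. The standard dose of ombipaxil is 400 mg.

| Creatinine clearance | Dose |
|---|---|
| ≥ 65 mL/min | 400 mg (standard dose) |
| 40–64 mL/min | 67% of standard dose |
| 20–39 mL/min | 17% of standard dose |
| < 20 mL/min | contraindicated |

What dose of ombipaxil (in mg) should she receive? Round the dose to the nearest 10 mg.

CrCl = (140 − 71) × 61.5 / (72 × 2.3) × 0.85 = 4243.5 / 165.60 × 0.85 ≈ 21.8 mL/min
CrCl ≈ 22 mL/min → bracket 20–39 mL/min.
17% of 400 mg = 68 mg → 70 mg

70 mg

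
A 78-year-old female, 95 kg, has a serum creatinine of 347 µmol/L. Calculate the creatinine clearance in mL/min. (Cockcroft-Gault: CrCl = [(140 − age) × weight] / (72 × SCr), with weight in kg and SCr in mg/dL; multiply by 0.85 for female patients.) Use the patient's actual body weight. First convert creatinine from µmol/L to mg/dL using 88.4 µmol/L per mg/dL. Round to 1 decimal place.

SCr = 347 / 88.4 = 3.925 mg/dL
CrCl = (140 − 78) × 95 / (72 × 3.925) × 0.85 = 5890.0 / 282.60 × 0.85 ≈ 17.7 mL/min

17.7 mL/min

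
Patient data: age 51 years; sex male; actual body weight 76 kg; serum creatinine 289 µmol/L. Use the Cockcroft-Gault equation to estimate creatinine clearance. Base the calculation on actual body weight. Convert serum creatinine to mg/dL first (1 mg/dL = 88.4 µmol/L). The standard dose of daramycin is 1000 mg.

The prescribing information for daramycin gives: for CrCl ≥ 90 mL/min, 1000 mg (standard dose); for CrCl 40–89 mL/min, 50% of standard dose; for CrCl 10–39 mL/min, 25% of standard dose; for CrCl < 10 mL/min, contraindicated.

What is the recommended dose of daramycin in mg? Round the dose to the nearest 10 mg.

250 mg

SCr = 289 / 88.4 = 3.269 mg/dL
CrCl = (140 − 51) × 76 / (72 × 3.269) = 6764.0 / 235.37 ≈ 28.7 mL/min
CrCl ≈ 29 mL/min → bracket 10–39 mL/min.
25% of 1000 mg = 250 mg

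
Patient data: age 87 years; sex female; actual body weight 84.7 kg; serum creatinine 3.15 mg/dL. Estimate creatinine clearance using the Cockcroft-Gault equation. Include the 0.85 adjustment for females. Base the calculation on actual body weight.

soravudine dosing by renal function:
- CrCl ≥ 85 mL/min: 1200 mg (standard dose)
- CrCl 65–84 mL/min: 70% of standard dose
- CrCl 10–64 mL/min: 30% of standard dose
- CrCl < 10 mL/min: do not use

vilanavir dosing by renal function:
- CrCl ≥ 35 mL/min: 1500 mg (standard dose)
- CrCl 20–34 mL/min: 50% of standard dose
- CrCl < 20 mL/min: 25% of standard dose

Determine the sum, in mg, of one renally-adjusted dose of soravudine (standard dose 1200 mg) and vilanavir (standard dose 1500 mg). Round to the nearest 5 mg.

CrCl = (140 − 87) × 84.7 / (72 × 3.15) × 0.85 = 4489.1 / 226.80 × 0.85 ≈ 16.8 mL/min
CrCl ≈ 17 mL/min.
soravudine: 10–64 mL/min → 30% of 1200 mg = 360 mg.
vilanavir: < 20 mL/min → 25% of 1500 mg = 375 mg.
Total = 360 + 375 = 735 mg.

735 mg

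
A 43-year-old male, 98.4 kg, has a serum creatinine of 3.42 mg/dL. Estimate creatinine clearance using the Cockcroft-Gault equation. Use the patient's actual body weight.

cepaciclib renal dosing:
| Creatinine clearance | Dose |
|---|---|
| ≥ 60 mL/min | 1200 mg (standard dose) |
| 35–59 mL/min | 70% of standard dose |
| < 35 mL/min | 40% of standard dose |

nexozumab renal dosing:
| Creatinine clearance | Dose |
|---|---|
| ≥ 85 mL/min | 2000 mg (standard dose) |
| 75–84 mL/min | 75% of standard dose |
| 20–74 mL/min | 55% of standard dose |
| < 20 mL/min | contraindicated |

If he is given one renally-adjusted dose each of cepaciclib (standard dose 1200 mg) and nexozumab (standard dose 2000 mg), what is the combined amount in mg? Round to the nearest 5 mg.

CrCl = (140 − 43) × 98.4 / (72 × 3.42) = 9544.8 / 246.24 ≈ 38.8 mL/min
CrCl ≈ 39 mL/min.
cepaciclib: 35–59 mL/min → 70% of 1200 mg = 840 mg.
nexozumab: 20–74 mL/min → 55% of 2000 mg = 1100 mg.
Total = 840 + 1100 = 1940 mg.

1940 mg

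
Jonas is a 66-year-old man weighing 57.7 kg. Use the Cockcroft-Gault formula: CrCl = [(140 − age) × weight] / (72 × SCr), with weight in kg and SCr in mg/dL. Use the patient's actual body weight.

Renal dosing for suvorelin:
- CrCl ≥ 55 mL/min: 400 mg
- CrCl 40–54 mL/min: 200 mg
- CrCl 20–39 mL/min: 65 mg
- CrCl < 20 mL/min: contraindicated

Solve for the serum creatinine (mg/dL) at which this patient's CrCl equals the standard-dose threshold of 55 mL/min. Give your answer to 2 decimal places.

1.08 mg/dL

Standard dose requires CrCl ≥ 55 mL/min.
Set (140 − 66) × 57.7 / (72 × SCr) = 55
SCr = (140 − 66) × 57.7 / (72 × 55) = 1.078 mg/dL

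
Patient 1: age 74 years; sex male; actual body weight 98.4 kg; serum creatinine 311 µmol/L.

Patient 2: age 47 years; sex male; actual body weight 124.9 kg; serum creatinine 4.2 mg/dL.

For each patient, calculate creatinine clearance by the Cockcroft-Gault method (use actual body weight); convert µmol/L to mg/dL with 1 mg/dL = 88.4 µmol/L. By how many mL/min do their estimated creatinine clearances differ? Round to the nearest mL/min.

13 mL/min

Patient 1: SCr = 311 / 88.4 = 3.518 mg/dL
Patient 1: CrCl = (140 − 74) × 98.4 / (72 × 3.518) = 6494.4 / 253.30 ≈ 25.6 mL/min
Patient 2: CrCl = (140 − 47) × 124.9 / (72 × 4.2) = 11615.7 / 302.40 ≈ 38.4 mL/min
|25.6 − 38.4| = 12.8 mL/min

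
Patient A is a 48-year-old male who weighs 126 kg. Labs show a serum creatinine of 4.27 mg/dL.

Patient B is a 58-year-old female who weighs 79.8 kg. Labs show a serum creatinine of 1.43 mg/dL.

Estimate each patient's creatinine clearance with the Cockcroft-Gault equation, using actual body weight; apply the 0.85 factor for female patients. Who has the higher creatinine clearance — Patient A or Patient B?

Patient B

Patient A: CrCl = (140 − 48) × 126 / (72 × 4.27) = 11592.0 / 307.44 ≈ 37.7 mL/min
Patient B: CrCl = (140 − 58) × 79.8 / (72 × 1.43) × 0.85 = 6543.6 / 102.96 × 0.85 ≈ 54.0 mL/min
37.7 vs 54.0 mL/min → Patient B is higher.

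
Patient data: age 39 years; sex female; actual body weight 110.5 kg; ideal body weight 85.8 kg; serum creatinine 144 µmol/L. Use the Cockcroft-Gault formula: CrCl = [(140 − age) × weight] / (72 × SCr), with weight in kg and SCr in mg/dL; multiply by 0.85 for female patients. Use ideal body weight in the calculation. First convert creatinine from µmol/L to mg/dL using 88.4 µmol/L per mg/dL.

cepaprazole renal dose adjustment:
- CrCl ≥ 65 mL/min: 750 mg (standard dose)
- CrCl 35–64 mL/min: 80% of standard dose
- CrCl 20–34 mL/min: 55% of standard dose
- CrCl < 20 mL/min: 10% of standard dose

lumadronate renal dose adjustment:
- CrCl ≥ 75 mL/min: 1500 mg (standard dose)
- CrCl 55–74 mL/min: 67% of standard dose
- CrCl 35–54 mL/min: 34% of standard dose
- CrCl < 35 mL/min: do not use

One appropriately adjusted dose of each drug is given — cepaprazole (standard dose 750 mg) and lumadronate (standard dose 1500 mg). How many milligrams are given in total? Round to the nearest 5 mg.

1605 mg

SCr = 144 / 88.4 = 1.629 mg/dL
CrCl = (140 − 39) × 85.8 / (72 × 1.629) × 0.85 = 8665.8 / 117.29 × 0.85 ≈ 62.8 mL/min
CrCl ≈ 63 mL/min.
cepaprazole: 35–64 mL/min → 80% of 750 mg = 600 mg.
lumadronate: 55–74 mL/min → 67% of 1500 mg = 1005 mg.
Total = 600 + 1005 = 1605 mg.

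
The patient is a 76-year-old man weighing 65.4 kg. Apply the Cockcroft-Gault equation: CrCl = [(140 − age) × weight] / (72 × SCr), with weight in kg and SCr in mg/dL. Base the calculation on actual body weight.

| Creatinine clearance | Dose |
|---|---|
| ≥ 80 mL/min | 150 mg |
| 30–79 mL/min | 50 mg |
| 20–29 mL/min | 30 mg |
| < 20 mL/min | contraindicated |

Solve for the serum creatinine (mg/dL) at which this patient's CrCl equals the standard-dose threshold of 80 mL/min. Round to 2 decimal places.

Standard dose requires CrCl ≥ 80 mL/min.
Set (140 − 76) × 65.4 / (72 × SCr) = 80
SCr = (140 − 76) × 65.4 / (72 × 80) = 0.727 mg/dL

0.73 mg/dL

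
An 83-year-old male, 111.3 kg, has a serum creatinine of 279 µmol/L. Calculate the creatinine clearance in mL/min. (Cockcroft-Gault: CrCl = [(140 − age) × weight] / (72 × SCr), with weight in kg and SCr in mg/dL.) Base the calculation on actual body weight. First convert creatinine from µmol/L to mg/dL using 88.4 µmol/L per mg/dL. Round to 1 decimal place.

27.9 mL/min

SCr = 279 / 88.4 = 3.156 mg/dL
CrCl = (140 − 83) × 111.3 / (72 × 3.156) = 6344.1 / 227.23 ≈ 27.9 mL/min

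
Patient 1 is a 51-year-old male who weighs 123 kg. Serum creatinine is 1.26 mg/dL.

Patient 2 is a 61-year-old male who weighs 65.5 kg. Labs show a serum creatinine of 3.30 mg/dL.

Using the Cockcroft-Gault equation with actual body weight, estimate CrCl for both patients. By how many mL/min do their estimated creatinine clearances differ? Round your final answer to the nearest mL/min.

Patient 1: CrCl = (140 − 51) × 123 / (72 × 1.26) = 10947.0 / 90.72 ≈ 120.7 mL/min
Patient 2: CrCl = (140 − 61) × 65.5 / (72 × 3.3) = 5174.5 / 237.60 ≈ 21.8 mL/min
|120.7 − 21.8| = 98.9 mL/min

99 mL/min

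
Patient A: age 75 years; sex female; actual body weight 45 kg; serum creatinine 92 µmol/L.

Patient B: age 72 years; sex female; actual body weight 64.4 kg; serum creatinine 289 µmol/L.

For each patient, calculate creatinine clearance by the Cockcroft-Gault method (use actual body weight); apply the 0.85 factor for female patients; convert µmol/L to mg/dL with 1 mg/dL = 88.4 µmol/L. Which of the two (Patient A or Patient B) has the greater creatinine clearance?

Patient A: SCr = 92 / 88.4 = 1.041 mg/dL
Patient A: CrCl = (140 − 75) × 45 / (72 × 1.041) × 0.85 = 2925.0 / 74.95 × 0.85 ≈ 33.2 mL/min
Patient B: SCr = 289 / 88.4 = 3.269 mg/dL
Patient B: CrCl = (140 − 72) × 64.4 / (72 × 3.269) × 0.85 = 4379.2 / 235.37 × 0.85 ≈ 15.8 mL/min
33.2 vs 15.8 mL/min → Patient A is higher.

Patient A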